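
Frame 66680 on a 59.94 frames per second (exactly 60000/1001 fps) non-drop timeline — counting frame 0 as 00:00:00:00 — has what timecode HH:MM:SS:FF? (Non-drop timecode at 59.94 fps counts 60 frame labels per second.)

00:18:31:20

66680 ÷ 60 = 1111 full seconds, remainder 20 frames.
1111 s = 0 h 18 min 31 s.
Timecode: 00:18:31:20.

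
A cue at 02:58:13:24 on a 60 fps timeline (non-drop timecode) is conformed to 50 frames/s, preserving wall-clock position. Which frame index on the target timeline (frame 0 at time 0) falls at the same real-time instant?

Source frame index: (2×3600 + 58×60 + 13) × 60 + 24 = 641604.
Real time: 641604 / (60) = 53467/5 s.
Target frame: (53467/5) × (50) = 534670.

frame 534670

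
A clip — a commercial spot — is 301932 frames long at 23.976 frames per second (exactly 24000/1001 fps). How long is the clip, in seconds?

12593.0805 seconds

Running time = 301932 / (24000/1001) = 12593.0805 s.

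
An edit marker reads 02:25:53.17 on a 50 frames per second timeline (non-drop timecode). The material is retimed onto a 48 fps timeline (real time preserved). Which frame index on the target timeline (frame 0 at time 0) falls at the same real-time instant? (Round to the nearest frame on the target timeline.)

Source frame index: (2×3600 + 25×60 + 53) × 50 + 17 = 437667.
Real time: 437667 / (50) = 437667/50 s.
Target frame: (437667/50) × (48) = 10504008/25 ≈ 420160.320 → 420160.

frame 420160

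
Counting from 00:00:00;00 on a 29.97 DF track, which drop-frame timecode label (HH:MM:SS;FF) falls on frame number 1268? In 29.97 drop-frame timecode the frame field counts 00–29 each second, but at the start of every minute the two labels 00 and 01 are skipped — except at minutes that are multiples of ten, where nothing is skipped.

00:00:42;08

Each 10-minute DF block holds 10 × 60 × 30 − 9 × 2 = 17982 frames. 1268 ÷ 17982 → 0 full blocks, remainder 1268.
Within the partial block the first minute is 1800 frames and each further minute 1798, so 0 further minute boundaries passed. Total skipped labels = 18 × 0 + 2 × 0 = 0.
Non-drop label index = 1268 + 0 = 1268; at 30 labels/s that is 00:00:42:08, i.e. DF 00:00:42;08.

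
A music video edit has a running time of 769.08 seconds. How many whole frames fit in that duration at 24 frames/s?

Frames = 769.08 × 24 = 461448/25 ≈ 18457.9200.
Complete frames: 18457.

18457 frames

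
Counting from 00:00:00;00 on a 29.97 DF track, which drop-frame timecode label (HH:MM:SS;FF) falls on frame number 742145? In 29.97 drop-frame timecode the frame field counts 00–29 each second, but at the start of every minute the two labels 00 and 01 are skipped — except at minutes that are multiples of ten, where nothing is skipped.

Each 10-minute DF block holds 10 × 60 × 30 − 9 × 2 = 17982 frames. 742145 ÷ 17982 → 41 full blocks, remainder 4883.
Within the partial block the first minute is 1800 frames and each further minute 1798, so 2 further minute boundaries passed. Total skipped labels = 18 × 41 + 2 × 2 = 742.
Non-drop label index = 742145 + 742 = 742887; at 30 labels/s that is 06:52:42:27, i.e. DF 06:52:42;27.

06:52:42;27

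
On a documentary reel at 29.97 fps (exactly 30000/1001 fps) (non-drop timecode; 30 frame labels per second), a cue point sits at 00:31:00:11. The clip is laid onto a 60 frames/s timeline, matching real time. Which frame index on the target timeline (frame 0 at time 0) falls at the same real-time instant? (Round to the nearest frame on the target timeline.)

Source frame index: (0×3600 + 31×60 + 0) × 30 + 11 = 55811.
Real time: 55811 / (30000/1001) = 55866811/30000 s.
Target frame: (55866811/30000) × (60) = 55866811/500 ≈ 111733.622 → 111734.

frame 111734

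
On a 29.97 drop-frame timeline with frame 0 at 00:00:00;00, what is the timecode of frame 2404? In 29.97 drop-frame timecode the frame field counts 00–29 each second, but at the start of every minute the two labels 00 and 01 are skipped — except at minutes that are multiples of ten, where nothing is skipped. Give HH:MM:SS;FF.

Each 10-minute DF block holds 10 × 60 × 30 − 9 × 2 = 17982 frames. 2404 ÷ 17982 → 0 full blocks, remainder 2404.
Within the partial block the first minute is 1800 frames and each further minute 1798, so 1 further minute boundary passed. Total skipped labels = 18 × 0 + 2 × 1 = 2.
Non-drop label index = 2404 + 2 = 2406; at 30 labels/s that is 00:01:20:06, i.e. DF 00:01:20;06.

00:01:20;06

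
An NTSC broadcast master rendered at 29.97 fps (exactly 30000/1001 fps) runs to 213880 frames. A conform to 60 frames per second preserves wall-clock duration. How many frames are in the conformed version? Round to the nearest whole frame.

428188 frames

Frames at target rate = 213880 × (60) / (30000/1001) = 10704694/25 ≈ 428187.760.
Nearest whole frame: 428188.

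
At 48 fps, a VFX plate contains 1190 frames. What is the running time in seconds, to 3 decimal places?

Running time = 1190 × 1/48 = 595/24 s ≈ 24.792 s.

24.792 seconds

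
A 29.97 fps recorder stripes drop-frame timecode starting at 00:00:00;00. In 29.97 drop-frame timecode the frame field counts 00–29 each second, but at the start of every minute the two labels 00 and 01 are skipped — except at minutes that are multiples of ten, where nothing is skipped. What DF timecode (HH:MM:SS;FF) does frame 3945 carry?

Ten DF minutes hold 17982 frames, so frame 3945 lies in block 0 (frames 0–17981) with 3945 frames into that block.
The block's first minute is 1800 frames and the rest 1798 each; 3945 frames reaches minute 2, so 0 × 18 + 2 × 2 = 4 labels have been skipped so far.
Adding those back, label number 3945 + 4 = 3949 at 30 labels/s is 131 s + 19 f = 0 h 2 min 11 s frame 19, i.e. 00:02:11;19.

00:02:11;19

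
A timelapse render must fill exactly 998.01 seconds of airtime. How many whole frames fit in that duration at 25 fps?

24950 frames

Frames = 998.01 × 25 = 99801/4 ≈ 24950.2500.
Complete frames: 24950.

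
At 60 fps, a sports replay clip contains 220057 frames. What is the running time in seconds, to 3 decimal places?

3667.617 seconds

Running time = 220057 × 1/60 = 220057/60 s ≈ 3667.617 s.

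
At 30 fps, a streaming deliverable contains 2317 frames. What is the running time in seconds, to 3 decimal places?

77.233 seconds

Running time = 2317 × 1/30 = 2317/30 s ≈ 77.233 s.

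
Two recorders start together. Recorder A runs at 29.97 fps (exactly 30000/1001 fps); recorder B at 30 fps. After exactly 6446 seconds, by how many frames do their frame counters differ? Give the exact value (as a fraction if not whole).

A emits 30000/1001 × 6446 = 17580000/91 frames; B emits 30 × 6446 = 193380.
Difference = 17580/91 frames (≈ 193.1868); B is ahead of A.

17580/91 frames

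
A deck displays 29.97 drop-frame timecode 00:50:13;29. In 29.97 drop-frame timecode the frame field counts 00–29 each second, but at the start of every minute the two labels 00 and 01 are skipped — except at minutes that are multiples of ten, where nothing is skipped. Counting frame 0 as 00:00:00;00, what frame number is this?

90329

As if non-drop at 30 labels/s: (0 × 3600 + 50 × 60 + 13) × 30 + 29 = 90419.
Minute boundaries passed: 50; those not divisible by 10: 50 − 5 = 45; dropped labels = 2 × 45 = 90.
Actual frame index = 90419 − 90 = 90329.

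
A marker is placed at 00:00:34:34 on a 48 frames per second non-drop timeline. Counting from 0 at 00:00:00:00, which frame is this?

Total seconds to the label: (0 × 3600 + 0 × 60 + 34) = 34.
Frame index = 34 × 48 + 34 = 1666.

1666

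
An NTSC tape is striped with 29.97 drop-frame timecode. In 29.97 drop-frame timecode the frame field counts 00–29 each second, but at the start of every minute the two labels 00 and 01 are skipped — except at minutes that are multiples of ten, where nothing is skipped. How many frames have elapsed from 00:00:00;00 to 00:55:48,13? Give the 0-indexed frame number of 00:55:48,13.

100353

Complete 10-minute blocks: 5, each 17982 frames → 89910.
Remaining 5 whole minutes in the current block: 1800 + 4 × 1798 = 8992 frames.
Within the current minute: 48 × 30 + 13 − 2 = 1451 (labels ;00/;01 skipped at this minute). Total = 89910 + 8992 + 1451 = 100353.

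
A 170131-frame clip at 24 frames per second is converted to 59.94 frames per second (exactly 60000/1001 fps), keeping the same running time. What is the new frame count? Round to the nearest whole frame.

424903 frames

Frames at target rate = 170131 × (60000/1001) / (24) = 32717500/77 ≈ 424902.597.
Nearest whole frame: 424903.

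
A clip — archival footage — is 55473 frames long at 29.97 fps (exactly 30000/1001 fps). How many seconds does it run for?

1850.9491 seconds

Running time = 55473 / (30000/1001) = 1850.9491 s.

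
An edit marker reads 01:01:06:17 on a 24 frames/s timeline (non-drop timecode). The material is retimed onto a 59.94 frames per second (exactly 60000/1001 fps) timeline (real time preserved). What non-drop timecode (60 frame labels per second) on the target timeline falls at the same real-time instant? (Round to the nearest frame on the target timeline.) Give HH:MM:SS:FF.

01:01:03:03

Source frame index: (1×3600 + 1×60 + 6) × 24 + 17 = 88001.
Real time: 88001 / (24) = 88001/24 s.
Target frame: (88001/24) × (60000/1001) = 220002500/1001 ≈ 219782.717 → 219783.
At 60 labels/s: frame 219783 → 01:01:03:03.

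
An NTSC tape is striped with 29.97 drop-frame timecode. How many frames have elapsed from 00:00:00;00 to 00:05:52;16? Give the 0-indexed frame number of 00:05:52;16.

10566

As if non-drop at 30 labels/s: (0 × 3600 + 5 × 60 + 52) × 30 + 16 = 10576.
Minute boundaries passed: 5; those not divisible by 10: 5 − 0 = 5; dropped labels = 2 × 5 = 10.
Actual frame index = 10576 − 10 = 10566.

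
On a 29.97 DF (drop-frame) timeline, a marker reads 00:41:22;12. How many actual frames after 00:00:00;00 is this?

As if non-drop at 30 labels/s: (0 × 3600 + 41 × 60 + 22) × 30 + 12 = 74472.
Minute boundaries passed: 41; those not divisible by 10: 41 − 4 = 37; dropped labels = 2 × 37 = 74.
Actual frame index = 74472 − 74 = 74398.

74398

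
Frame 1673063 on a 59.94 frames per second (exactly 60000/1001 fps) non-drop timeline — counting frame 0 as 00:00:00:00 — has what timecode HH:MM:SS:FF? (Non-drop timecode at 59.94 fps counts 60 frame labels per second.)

1673063 ÷ 60 = 27884 full seconds, remainder 23 frames.
27884 s = 7 h 44 min 44 s.
Timecode: 07:44:44:23.

07:44:44:23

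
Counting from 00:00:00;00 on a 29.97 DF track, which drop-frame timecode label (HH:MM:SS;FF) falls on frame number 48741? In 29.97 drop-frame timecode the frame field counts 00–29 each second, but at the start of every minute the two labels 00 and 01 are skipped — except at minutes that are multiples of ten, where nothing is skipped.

00:27:06;11

Each 10-minute DF block holds 10 × 60 × 30 − 9 × 2 = 17982 frames. 48741 ÷ 17982 → 2 full blocks, remainder 12777.
Within the partial block the first minute is 1800 frames and each further minute 1798, so 7 further minute boundaries passed. Total skipped labels = 18 × 2 + 2 × 7 = 50.
Non-drop label index = 48741 + 50 = 48791; at 30 labels/s that is 00:27:06:11, i.e. DF 00:27:06;11.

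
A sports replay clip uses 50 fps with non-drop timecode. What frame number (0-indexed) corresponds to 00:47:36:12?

142812

Total seconds to the label: (0 × 3600 + 47 × 60 + 36) = 2856.
Frame index = 2856 × 50 + 12 = 142812.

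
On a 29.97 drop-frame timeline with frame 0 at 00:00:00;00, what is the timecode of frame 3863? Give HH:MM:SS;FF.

00:02:08;27

Ten DF minutes hold 17982 frames, so frame 3863 lies in block 0 (frames 0–17981) with 3863 frames into that block.
The block's first minute is 1800 frames and the rest 1798 each; 3863 frames reaches minute 2, so 0 × 18 + 2 × 2 = 4 labels have been skipped so far.
Adding those back, label number 3863 + 4 = 3867 at 30 labels/s is 128 s + 27 f = 0 h 2 min 8 s frame 27, i.e. 00:02:08;27.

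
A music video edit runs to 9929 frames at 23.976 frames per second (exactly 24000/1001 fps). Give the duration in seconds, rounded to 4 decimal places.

414.1220 seconds

Running time = 9929 × 1001/24000 = 9938929/24000 s ≈ 414.1220 s.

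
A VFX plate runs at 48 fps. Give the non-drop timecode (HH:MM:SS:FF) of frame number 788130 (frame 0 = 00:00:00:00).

04:33:39:18

788130 ÷ 48 = 16419 full seconds, remainder 18 frames.
16419 s = 4 h 33 min 39 s.
Timecode: 04:33:39:18.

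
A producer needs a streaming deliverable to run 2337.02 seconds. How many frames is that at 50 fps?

116851 frames

Frames = 2337.02 × 50 = 116851.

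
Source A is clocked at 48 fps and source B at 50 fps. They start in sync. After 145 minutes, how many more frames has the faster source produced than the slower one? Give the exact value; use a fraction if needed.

17400 frames

145 min = 8700 s.
A emits 48 × 8700 = 417600 frames; B emits 50 × 8700 = 435000.
Difference = 17400 frames; B is ahead of A.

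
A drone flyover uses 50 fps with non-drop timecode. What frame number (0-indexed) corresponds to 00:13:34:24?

40724

Total seconds to the label: (0 × 3600 + 13 × 60 + 34) = 814.
Frame index = 814 × 50 + 24 = 40724.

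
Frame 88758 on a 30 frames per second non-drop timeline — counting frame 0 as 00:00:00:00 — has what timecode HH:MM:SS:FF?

00:49:18:18

88758 ÷ 30 = 2958 full seconds, remainder 18 frames.
2958 s = 0 h 49 min 18 s.
Timecode: 00:49:18:18.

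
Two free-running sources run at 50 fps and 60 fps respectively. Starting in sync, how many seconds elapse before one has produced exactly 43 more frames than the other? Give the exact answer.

4.3 seconds

The gap grows by |60 − 50| = 10 frames per second.
Time for a 43-frame gap: 43 ÷ (10) = 4.3 s.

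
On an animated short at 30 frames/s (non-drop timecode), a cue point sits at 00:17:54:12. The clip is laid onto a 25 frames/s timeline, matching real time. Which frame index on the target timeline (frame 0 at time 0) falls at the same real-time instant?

frame 26860

Source frame index: (0×3600 + 17×60 + 54) × 30 + 12 = 32232.
Real time: 32232 / (30) = 5372/5 s.
Target frame: (5372/5) × (25) = 26860.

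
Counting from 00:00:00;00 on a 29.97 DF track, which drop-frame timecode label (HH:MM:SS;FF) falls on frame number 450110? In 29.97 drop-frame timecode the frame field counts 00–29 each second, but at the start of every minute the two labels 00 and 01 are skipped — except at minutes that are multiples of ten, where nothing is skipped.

04:10:18;20

Each 10-minute DF block holds 10 × 60 × 30 − 9 × 2 = 17982 frames. 450110 ÷ 17982 → 25 full blocks, remainder 560.
Within the partial block the first minute is 1800 frames and each further minute 1798, so 0 further minute boundaries passed. Total skipped labels = 18 × 25 + 2 × 0 = 450.
Non-drop label index = 450110 + 450 = 450560; at 30 labels/s that is 04:10:18:20, i.e. DF 04:10:18;20.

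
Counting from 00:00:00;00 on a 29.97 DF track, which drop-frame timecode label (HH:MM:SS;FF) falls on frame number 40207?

Ten DF minutes hold 17982 frames, so frame 40207 lies in block 2 (frames 35964–53945) with 4243 frames into that block.
The block's first minute is 1800 frames and the rest 1798 each; 4243 frames reaches minute 2, so 2 × 18 + 2 × 2 = 40 labels have been skipped so far.
Adding those back, label number 40207 + 40 = 40247 at 30 labels/s is 1341 s + 17 f = 0 h 22 min 21 s frame 17, i.e. 00:22:21;17.

00:22:21;17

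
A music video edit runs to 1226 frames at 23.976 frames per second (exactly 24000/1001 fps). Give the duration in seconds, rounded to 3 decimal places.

Running time = 1226 × 1001/24000 = 613613/12000 s ≈ 51.134 s.

51.134 seconds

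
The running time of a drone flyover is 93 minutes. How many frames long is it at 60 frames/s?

93 min = 5580 s.
Frames = 5580 × 60 = 334800.

334800 frames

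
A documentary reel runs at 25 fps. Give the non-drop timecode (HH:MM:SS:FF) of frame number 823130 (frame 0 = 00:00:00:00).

09:08:45:05

823130 ÷ 25 = 32925 full seconds, remainder 5 frames.
32925 s = 9 h 8 min 45 s.
Timecode: 09:08:45:05.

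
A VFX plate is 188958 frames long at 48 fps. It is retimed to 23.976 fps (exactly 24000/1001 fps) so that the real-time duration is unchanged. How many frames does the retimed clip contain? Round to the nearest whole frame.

94385 frames

Frames at target rate = 188958 × (24000/1001) / (48) = 1227000/13 ≈ 94384.615.
Nearest whole frame: 94385.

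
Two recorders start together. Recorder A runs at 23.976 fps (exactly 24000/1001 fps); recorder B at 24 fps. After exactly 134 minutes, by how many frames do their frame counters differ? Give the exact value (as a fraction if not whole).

192960/1001 frames

134 min = 8040 s.
A emits 24000/1001 × 8040 = 192960000/1001 frames; B emits 24 × 8040 = 192960.
Difference = 192960/1001 frames (≈ 192.7672); B is ahead of A.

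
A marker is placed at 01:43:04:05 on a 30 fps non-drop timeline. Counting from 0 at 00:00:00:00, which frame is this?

Total seconds to the label: (1 × 3600 + 43 × 60 + 4) = 6184.
Frame index = 6184 × 30 + 5 = 185525.

frame 185525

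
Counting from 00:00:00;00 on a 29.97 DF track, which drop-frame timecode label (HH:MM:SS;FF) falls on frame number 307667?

Each 10-minute DF block holds 10 × 60 × 30 − 9 × 2 = 17982 frames. 307667 ÷ 17982 → 17 full blocks, remainder 1973.
Within the partial block the first minute is 1800 frames and each further minute 1798, so 1 further minute boundary passed. Total skipped labels = 18 × 17 + 2 × 1 = 308.
Non-drop label index = 307667 + 308 = 307975; at 30 labels/s that is 02:51:05:25, i.e. DF 02:51:05;25.

02:51:05;25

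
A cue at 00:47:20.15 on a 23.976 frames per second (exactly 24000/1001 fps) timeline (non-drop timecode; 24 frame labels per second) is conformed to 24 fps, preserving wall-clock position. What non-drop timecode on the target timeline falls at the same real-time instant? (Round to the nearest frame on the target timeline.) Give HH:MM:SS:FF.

Source frame index: (0×3600 + 47×60 + 20) × 24 + 15 = 68175.
Real time: 68175 / (24000/1001) = 909909/320 s.
Target frame: (909909/320) × (24) = 2729727/40 ≈ 68243.175 → 68243.
At 24 labels/s: frame 68243 → 00:47:23:11.

00:47:23:11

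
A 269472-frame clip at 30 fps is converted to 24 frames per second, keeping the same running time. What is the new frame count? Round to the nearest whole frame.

215578 frames

Frames at target rate = 269472 × (24) / (30) = 1077888/5 ≈ 215577.600.
Nearest whole frame: 215578.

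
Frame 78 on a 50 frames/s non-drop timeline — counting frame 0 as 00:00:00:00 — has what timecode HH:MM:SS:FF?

78 ÷ 50 = 1 full seconds, remainder 28 frames.
1 s = 0 h 0 min 1 s.
Timecode: 00:00:01:28.

00:00:01:28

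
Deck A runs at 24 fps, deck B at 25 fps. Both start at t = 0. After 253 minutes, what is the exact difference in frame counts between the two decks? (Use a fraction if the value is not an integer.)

253 min = 15180 s.
A emits 24 × 15180 = 364320 frames; B emits 25 × 15180 = 379500.
Difference = 15180 frames; B is ahead of A.

15180 frames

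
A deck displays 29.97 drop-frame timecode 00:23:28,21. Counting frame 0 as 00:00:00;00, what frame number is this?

As if non-drop at 30 labels/s: (0 × 3600 + 23 × 60 + 28) × 30 + 21 = 42261.
Minute boundaries passed: 23; those not divisible by 10: 23 − 2 = 21; dropped labels = 2 × 21 = 42.
Actual frame index = 42261 − 42 = 42219.

42219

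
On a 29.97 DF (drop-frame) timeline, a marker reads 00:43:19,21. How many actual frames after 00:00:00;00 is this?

Complete 10-minute blocks: 4, each 17982 frames → 71928.
Remaining 3 whole minutes in the current block: 1800 + 2 × 1798 = 5396 frames.
Within the current minute: 19 × 30 + 21 − 2 = 589 (labels ;00/;01 skipped at this minute). Total = 71928 + 5396 + 589 = 77913.

77913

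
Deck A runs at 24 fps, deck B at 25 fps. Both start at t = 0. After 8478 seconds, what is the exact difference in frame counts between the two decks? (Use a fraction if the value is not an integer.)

A emits 24 × 8478 = 203472 frames; B emits 25 × 8478 = 211950.
Difference = 8478 frames; B is ahead of A.

8478 frames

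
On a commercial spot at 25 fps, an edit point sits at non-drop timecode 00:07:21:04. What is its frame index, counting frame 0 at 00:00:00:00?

Total seconds to the label: (0 × 3600 + 7 × 60 + 21) = 441.
Frame index = 441 × 25 + 4 = 11029.

frame 11029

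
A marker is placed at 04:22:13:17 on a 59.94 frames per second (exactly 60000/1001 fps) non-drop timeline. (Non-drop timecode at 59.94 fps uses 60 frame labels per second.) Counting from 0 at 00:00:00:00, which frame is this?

frame 943997

Total seconds to the label: (4 × 3600 + 22 × 60 + 13) = 15733.
Frame index = 15733 × 60 + 17 = 943997.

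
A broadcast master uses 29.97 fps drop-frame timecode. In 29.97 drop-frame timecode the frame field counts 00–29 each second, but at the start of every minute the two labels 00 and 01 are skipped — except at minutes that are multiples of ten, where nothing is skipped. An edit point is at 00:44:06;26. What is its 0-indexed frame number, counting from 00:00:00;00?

79326

As if non-drop at 30 labels/s: (0 × 3600 + 44 × 60 + 6) × 30 + 26 = 79406.
Minute boundaries passed: 44; those not divisible by 10: 44 − 4 = 40; dropped labels = 2 × 40 = 80.
Actual frame index = 79406 − 80 = 79326.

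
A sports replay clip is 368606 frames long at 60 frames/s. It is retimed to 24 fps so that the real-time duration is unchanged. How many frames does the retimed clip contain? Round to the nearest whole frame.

147442 frames

Frames at target rate = 368606 × (24) / (60) = 737212/5 ≈ 147442.400.
Nearest whole frame: 147442.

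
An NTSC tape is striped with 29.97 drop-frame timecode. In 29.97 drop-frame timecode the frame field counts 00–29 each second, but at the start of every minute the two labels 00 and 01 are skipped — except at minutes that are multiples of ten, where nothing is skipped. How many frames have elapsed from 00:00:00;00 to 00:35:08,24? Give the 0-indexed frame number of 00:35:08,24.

As if non-drop at 30 labels/s: (0 × 3600 + 35 × 60 + 8) × 30 + 24 = 63264.
Minute boundaries passed: 35; those not divisible by 10: 35 − 3 = 32; dropped labels = 2 × 32 = 64.
Actual frame index = 63264 − 64 = 63200.

63200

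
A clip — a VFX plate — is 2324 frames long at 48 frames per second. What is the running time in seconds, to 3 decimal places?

48.417 seconds

Running time = 2324 × 1/48 = 581/12 s ≈ 48.417 s.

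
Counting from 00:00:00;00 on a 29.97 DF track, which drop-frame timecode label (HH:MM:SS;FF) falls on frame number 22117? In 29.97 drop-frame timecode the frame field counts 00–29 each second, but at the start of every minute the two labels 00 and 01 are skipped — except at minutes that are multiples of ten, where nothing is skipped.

Each 10-minute DF block holds 10 × 60 × 30 − 9 × 2 = 17982 frames. 22117 ÷ 17982 → 1 full block, remainder 4135.
Within the partial block the first minute is 1800 frames and each further minute 1798, so 2 further minute boundaries passed. Total skipped labels = 18 × 1 + 2 × 2 = 22.
Non-drop label index = 22117 + 22 = 22139; at 30 labels/s that is 00:12:17:29, i.e. DF 00:12:17;29.

00:12:17;29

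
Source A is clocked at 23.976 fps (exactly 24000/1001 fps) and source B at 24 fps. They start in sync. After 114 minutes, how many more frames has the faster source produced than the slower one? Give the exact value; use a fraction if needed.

114 min = 6840 s.
A emits 24000/1001 × 6840 = 164160000/1001 frames; B emits 24 × 6840 = 164160.
Difference = 164160/1001 frames (≈ 163.9960); B is ahead of A.

164160/1001 frames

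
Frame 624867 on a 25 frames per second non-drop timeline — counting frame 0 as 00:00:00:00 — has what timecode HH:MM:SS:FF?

624867 ÷ 25 = 24994 full seconds, remainder 17 frames.
24994 s = 6 h 56 min 34 s.
Timecode: 06:56:34:17.

06:56:34:17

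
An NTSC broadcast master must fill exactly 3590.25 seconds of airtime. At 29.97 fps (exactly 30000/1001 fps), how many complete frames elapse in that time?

Frames = 3590.25 × 30000/1001 = 107707500/1001 ≈ 107599.9001.
Complete frames: 107599.

107599 frames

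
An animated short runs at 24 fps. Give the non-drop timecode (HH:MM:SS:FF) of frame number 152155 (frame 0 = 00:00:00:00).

01:45:39:19

152155 ÷ 24 = 6339 full seconds, remainder 19 frames.
6339 s = 1 h 45 min 39 s.
Timecode: 01:45:39:19.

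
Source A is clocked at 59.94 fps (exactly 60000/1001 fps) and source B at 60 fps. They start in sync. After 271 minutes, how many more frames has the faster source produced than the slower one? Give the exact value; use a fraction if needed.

271 min = 16260 s.
A emits 60000/1001 × 16260 = 975600000/1001 frames; B emits 60 × 16260 = 975600.
Difference = 975600/1001 frames (≈ 974.6254); B is ahead of A.

975600/1001 frames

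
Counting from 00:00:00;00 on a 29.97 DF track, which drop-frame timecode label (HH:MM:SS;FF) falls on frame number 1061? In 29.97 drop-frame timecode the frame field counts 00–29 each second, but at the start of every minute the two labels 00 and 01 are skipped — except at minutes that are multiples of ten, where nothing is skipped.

Each 10-minute DF block holds 10 × 60 × 30 − 9 × 2 = 17982 frames. 1061 ÷ 17982 → 0 full blocks, remainder 1061.
Within the partial block the first minute is 1800 frames and each further minute 1798, so 0 further minute boundaries passed. Total skipped labels = 18 × 0 + 2 × 0 = 0.
Non-drop label index = 1061 + 0 = 1061; at 30 labels/s that is 00:00:35:11, i.e. DF 00:00:35;11.

00:00:35;11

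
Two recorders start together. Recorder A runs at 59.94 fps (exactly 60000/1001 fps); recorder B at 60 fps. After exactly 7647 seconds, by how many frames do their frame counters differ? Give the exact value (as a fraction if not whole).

A emits 60000/1001 × 7647 = 458820000/1001 frames; B emits 60 × 7647 = 458820.
Difference = 458820/1001 frames (≈ 458.3616); B is ahead of A.

458820/1001 frames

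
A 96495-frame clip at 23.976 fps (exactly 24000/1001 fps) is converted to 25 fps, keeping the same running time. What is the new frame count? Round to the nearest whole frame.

Frames at target rate = 96495 × (25) / (24000/1001) = 6439433/64 ≈ 100616.141.
Nearest whole frame: 100616.

100616 frames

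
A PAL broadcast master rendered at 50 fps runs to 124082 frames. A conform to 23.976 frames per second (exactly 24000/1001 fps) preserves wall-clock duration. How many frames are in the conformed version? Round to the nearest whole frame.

59500 frames

Frames at target rate = 124082 × (24000/1001) / (50) = 8508480/143 ≈ 59499.860.
Nearest whole frame: 59500.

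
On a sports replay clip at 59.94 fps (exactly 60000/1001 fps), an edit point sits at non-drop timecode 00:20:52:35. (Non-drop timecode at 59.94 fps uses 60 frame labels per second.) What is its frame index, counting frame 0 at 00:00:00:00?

frame 75155

Total seconds to the label: (0 × 3600 + 20 × 60 + 52) = 1252.
Frame index = 1252 × 60 + 35 = 75155.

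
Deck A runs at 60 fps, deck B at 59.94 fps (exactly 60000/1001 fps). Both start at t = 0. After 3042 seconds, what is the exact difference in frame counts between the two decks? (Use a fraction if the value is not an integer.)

14040/77 frames

A emits 60 × 3042 = 182520 frames; B emits 60000/1001 × 3042 = 14040000/77.
Difference = 14040/77 frames (≈ 182.3377); B is behind A.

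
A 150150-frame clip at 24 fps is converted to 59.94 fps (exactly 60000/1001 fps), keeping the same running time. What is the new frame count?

Target frames = source frames × (target rate / source rate) = 150150 × (60000/1001)/(24) = 150150 × 2500/1001 = 375000.

375000 frames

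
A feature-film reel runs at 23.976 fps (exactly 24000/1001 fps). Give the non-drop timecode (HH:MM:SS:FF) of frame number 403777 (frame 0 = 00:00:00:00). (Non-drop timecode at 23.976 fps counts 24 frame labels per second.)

403777 ÷ 24 = 16824 full seconds, remainder 1 frame.
16824 s = 4 h 40 min 24 s.
Timecode: 04:40:24:01.

04:40:24:01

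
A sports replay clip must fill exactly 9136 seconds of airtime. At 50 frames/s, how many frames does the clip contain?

456800 frames

Frames = 9136 × 50 = 456800.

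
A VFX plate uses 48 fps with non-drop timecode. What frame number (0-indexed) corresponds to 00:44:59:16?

Total seconds to the label: (0 × 3600 + 44 × 60 + 59) = 2699.
Frame index = 2699 × 48 + 16 = 129568.

129568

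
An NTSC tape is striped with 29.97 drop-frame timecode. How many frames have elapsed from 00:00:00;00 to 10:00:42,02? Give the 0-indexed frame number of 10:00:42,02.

Complete 10-minute blocks: 60, each 17982 frames → 1078920.
Remaining 0 whole minutes in the current block: 0 frames.
Within the current minute: 42 × 30 + 2 = 1262. Total = 1078920 + 0 + 1262 = 1080182.

1080182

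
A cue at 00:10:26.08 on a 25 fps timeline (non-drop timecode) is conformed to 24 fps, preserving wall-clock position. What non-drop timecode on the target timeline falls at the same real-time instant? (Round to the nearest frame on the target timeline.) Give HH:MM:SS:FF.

Source frame index: (0×3600 + 10×60 + 26) × 25 + 8 = 15658.
Real time: 15658 / (25) = 15658/25 s.
Target frame: (15658/25) × (24) = 375792/25 ≈ 15031.680 → 15032.
At 24 labels/s: frame 15032 → 00:10:26:08.

00:10:26:08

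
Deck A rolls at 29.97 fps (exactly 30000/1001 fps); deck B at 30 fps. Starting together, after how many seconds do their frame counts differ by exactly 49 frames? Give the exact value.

49049/30 seconds

The gap grows by |30 − 30000/1001| = 30/1001 frames per second.
Time for a 49-frame gap: 49 ÷ (30/1001) = 49049/30 s.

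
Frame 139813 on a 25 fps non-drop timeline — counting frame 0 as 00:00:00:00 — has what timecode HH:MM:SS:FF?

139813 ÷ 25 = 5592 full seconds, remainder 13 frames.
5592 s = 1 h 33 min 12 s.
Timecode: 01:33:12:13.

01:33:12:13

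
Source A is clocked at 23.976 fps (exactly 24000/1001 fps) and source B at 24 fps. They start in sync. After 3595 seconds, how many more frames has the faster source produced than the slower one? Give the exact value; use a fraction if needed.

A emits 24000/1001 × 3595 = 86280000/1001 frames; B emits 24 × 3595 = 86280.
Difference = 86280/1001 frames (≈ 86.1938); B is ahead of A.

86280/1001 frames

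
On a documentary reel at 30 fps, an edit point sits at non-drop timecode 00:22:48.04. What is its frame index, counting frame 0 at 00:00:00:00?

Total seconds to the label: (0 × 3600 + 22 × 60 + 48) = 1368.
Frame index = 1368 × 30 + 4 = 41044.

frame 41044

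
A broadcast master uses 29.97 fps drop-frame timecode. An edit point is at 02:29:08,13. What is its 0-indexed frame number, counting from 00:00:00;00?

268183

As if non-drop at 30 labels/s: (2 × 3600 + 29 × 60 + 8) × 30 + 13 = 268453.
Minute boundaries passed: 149; those not divisible by 10: 149 − 14 = 135; dropped labels = 2 × 135 = 270.
Actual frame index = 268453 − 270 = 268183.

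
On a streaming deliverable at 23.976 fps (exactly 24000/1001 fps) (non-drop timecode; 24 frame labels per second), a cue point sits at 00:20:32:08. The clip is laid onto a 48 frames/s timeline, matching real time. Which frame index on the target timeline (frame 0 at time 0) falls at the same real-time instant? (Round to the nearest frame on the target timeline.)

frame 59211

Source frame index: (0×3600 + 20×60 + 32) × 24 + 8 = 29576.
Real time: 29576 / (24000/1001) = 3700697/3000 s.
Target frame: (3700697/3000) × (48) = 7401394/125 ≈ 59211.152 → 59211.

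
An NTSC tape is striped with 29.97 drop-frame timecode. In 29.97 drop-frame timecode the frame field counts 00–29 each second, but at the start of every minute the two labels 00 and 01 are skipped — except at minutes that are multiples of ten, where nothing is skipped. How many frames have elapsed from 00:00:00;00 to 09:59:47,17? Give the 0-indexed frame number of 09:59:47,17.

1078547

As if non-drop at 30 labels/s: (9 × 3600 + 59 × 60 + 47) × 30 + 17 = 1079627.
Minute boundaries passed: 599; those not divisible by 10: 599 − 59 = 540; dropped labels = 2 × 540 = 1080.
Actual frame index = 1079627 − 1080 = 1078547.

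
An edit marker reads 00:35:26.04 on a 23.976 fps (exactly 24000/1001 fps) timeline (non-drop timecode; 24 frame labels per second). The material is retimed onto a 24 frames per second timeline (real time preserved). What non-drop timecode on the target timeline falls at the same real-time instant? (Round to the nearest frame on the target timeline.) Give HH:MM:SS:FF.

00:35:28:07

Source frame index: (0×3600 + 35×60 + 26) × 24 + 4 = 51028.
Real time: 51028 / (24000/1001) = 12769757/6000 s.
Target frame: (12769757/6000) × (24) = 12769757/250 ≈ 51079.028 → 51079.
At 24 labels/s: frame 51079 → 00:35:28:07.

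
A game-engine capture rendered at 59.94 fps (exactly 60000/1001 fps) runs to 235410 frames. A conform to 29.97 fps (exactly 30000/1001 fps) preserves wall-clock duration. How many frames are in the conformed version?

117705 frames

Target frames = source frames × (target rate / source rate) = 235410 × (30000/1001)/(60000/1001) = 235410 × 1/2 = 117705.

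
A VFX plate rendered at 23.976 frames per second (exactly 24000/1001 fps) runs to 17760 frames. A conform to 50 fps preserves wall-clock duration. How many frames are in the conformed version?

37037 frames

Target frames = source frames × (target rate / source rate) = 17760 × (50)/(24000/1001) = 17760 × 1001/480 = 37037.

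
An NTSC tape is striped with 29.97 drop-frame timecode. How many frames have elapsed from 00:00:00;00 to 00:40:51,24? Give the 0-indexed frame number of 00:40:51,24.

73482

Complete 10-minute blocks: 4, each 17982 frames → 71928.
Remaining 0 whole minutes in the current block: 0 frames.
Within the current minute: 51 × 30 + 24 = 1554. Total = 71928 + 0 + 1554 = 73482.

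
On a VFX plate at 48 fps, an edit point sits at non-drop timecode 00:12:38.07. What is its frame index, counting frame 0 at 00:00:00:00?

Total seconds to the label: (0 × 3600 + 12 × 60 + 38) = 758.
Frame index = 758 × 48 + 7 = 36391.

frame 36391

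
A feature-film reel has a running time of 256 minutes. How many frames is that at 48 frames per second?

737280 frames

256 min = 15360 s.
Frames = 15360 × 48 = 737280.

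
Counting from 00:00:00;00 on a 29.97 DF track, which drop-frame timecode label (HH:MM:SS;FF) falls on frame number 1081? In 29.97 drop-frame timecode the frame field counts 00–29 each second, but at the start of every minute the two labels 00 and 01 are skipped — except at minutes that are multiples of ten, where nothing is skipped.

00:00:36;01

Each 10-minute DF block holds 10 × 60 × 30 − 9 × 2 = 17982 frames. 1081 ÷ 17982 → 0 full blocks, remainder 1081.
Within the partial block the first minute is 1800 frames and each further minute 1798, so 0 further minute boundaries passed. Total skipped labels = 18 × 0 + 2 × 0 = 0.
Non-drop label index = 1081 + 0 = 1081; at 30 labels/s that is 00:00:36:01, i.e. DF 00:00:36;01.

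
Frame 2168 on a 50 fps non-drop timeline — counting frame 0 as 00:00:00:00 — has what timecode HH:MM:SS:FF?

00:00:43:18

2168 ÷ 50 = 43 full seconds, remainder 18 frames.
43 s = 0 h 0 min 43 s.
Timecode: 00:00:43:18.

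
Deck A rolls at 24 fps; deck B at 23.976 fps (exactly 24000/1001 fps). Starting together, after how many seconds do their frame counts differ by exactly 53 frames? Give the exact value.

53053/24 seconds

The gap grows by |24000/1001 − 24| = 24/1001 frames per second.
Time for a 53-frame gap: 53 ÷ (24/1001) = 53053/24 s.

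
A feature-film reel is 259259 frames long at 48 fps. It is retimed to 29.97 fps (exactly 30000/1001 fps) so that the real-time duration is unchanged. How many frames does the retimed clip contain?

Target frames = source frames × (target rate / source rate) = 259259 × (30000/1001)/(48) = 259259 × 625/1001 = 161875.

161875 frames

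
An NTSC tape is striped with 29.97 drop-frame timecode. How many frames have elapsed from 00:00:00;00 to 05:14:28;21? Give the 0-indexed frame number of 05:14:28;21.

As if non-drop at 30 labels/s: (5 × 3600 + 14 × 60 + 28) × 30 + 21 = 566061.
Minute boundaries passed: 314; those not divisible by 10: 314 − 31 = 283; dropped labels = 2 × 283 = 566.
Actual frame index = 566061 − 566 = 565495.

565495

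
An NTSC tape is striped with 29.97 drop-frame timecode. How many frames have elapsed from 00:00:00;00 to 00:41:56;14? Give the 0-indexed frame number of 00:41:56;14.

As if non-drop at 30 labels/s: (0 × 3600 + 41 × 60 + 56) × 30 + 14 = 75494.
Minute boundaries passed: 41; those not divisible by 10: 41 − 4 = 37; dropped labels = 2 × 37 = 74.
Actual frame index = 75494 − 74 = 75420.

75420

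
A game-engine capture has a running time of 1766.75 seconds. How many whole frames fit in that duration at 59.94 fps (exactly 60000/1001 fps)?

105899 frames

Frames = 1766.75 × 60000/1001 = 106005000/1001 ≈ 105899.1009.
Complete frames: 105899.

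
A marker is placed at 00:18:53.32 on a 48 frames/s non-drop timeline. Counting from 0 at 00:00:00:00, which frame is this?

54416

Total seconds to the label: (0 × 3600 + 18 × 60 + 53) = 1133.
Frame index = 1133 × 48 + 32 = 54416.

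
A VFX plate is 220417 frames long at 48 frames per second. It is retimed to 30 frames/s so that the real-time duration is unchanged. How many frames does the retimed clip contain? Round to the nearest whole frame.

137761 frames

Frames at target rate = 220417 × (30) / (48) = 1102085/8 ≈ 137760.625.
Nearest whole frame: 137761.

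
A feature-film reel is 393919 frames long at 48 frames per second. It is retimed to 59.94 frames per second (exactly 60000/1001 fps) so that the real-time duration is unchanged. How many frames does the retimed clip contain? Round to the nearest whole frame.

Frames at target rate = 393919 × (60000/1001) / (48) = 492398750/1001 ≈ 491906.843.
Nearest whole frame: 491907.

491907 frames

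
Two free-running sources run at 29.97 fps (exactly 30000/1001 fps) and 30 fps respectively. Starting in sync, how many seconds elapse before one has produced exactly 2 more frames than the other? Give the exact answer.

The gap grows by |30 − 30000/1001| = 30/1001 frames per second.
Time for a 2-frame gap: 2 ÷ (30/1001) = 1001/15 s.

1001/15 seconds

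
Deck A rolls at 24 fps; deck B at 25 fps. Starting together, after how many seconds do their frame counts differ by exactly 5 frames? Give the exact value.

5 seconds

The gap grows by |25 − 24| = 1 frame per second.
Time for a 5-frame gap: 5 ÷ (1) = 5 s.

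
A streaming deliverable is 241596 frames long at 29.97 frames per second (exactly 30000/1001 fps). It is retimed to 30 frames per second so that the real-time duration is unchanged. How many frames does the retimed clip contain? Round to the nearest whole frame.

241838 frames

Frames at target rate = 241596 × (30) / (30000/1001) = 60459399/250 ≈ 241837.596.
Nearest whole frame: 241838.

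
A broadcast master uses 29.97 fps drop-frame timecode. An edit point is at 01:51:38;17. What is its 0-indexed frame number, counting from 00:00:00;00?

As if non-drop at 30 labels/s: (1 × 3600 + 51 × 60 + 38) × 30 + 17 = 200957.
Minute boundaries passed: 111; those not divisible by 10: 111 − 11 = 100; dropped labels = 2 × 100 = 200.
Actual frame index = 200957 − 200 = 200757.

200757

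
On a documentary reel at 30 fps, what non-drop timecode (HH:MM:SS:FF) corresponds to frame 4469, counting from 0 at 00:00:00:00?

4469 ÷ 30 = 148 full seconds, remainder 29 frames.
148 s = 0 h 2 min 28 s.
Timecode: 00:02:28:29.

00:02:28:29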